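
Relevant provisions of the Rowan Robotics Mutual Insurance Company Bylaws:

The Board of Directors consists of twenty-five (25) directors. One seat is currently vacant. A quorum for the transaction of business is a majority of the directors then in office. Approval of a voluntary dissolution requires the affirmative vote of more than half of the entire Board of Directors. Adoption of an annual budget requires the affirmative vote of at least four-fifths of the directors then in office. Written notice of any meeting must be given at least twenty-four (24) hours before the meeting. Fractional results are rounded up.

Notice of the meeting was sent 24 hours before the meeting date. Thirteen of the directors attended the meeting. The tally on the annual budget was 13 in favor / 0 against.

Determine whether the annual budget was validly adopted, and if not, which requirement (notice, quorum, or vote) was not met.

Notice: 24 hours given; 24 required (24 ≥ 24). Satisfied.
Quorum: 13 present; quorum is 13. Satisfied.
Vote: the annual budget requires four-fifths of the directors then in office (24). 4/5 of 24 = 19.20, rounded up to 20, so 20 affirmative votes are needed; 13 voted in favor. Not satisfied.

Invalid — vote requirement not satisfied.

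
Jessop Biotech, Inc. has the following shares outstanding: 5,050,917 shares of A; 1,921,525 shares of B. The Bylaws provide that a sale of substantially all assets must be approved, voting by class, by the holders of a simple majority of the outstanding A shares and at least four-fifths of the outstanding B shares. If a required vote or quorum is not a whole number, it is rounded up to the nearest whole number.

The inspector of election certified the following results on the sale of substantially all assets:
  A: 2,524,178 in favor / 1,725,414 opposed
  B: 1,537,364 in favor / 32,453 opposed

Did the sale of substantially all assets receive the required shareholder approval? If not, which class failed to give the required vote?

Not approved — the A shares did not give the required vote.

A: a majority of 5050917 is 2525459; 2,525,459 required, 2,524,178 in favor — not approved.
B: 4/5 of 1921525 = 1537220; 1,537,220 required, 1,537,364 in favor — approved.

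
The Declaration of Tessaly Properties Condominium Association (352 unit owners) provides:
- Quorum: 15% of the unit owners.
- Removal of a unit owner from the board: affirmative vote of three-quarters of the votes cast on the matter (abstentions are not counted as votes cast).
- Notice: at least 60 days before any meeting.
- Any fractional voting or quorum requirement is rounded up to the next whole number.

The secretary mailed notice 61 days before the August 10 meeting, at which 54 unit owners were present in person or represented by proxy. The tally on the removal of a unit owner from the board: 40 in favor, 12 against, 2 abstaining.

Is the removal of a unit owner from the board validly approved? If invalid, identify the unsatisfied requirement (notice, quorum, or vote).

Valid — all requirements satisfied.

Notice: 61 days given; 60 required. Satisfied.
Quorum: 15% of 352 = 52.80, rounded up to 53; 54 present. Satisfied.
Vote: requires three-fourths of the votes cast (54 − 2 abstaining = 52); 3/4 of 52 = 39, so 39 needed; 40 in favor. Satisfied.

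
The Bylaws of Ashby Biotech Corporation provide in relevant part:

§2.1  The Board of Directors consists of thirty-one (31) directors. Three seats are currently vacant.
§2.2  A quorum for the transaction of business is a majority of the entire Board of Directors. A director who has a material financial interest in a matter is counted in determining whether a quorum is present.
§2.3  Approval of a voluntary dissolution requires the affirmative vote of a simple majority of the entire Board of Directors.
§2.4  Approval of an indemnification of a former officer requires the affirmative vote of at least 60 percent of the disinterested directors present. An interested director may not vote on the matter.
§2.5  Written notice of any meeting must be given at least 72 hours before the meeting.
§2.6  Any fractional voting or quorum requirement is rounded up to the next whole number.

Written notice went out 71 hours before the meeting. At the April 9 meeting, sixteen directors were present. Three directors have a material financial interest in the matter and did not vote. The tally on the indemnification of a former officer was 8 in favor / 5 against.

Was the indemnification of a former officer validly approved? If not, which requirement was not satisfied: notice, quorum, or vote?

Notice: 71 hours given; 72 required (71 < 72). Not satisfied.
Quorum: 16 present (interested directors count toward quorum); quorum is 16. Satisfied.
Vote: the indemnification of a former officer requires three-fifths of the disinterested directors present (16 − 3 = 13). 3/5 of 13 = 7.80, rounded up to 8, so 8 affirmative votes are needed; 8 voted in favor. Satisfied.

Invalid — notice requirement not satisfied.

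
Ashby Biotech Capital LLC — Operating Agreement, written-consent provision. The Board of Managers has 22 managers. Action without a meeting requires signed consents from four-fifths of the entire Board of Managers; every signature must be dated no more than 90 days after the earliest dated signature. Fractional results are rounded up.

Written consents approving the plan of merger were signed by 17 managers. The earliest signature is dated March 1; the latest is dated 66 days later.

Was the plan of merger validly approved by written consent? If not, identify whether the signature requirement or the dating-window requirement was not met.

Signatures required: four-fifths of 22 — 4/5 of 22 = 17.60, rounded up to 18, so 18 needed; 17 signed. Insufficient.
Dating window: the latest signature is 66 days after the earliest; the limit is 90 days. Within the window.

Not effective — insufficient signatures.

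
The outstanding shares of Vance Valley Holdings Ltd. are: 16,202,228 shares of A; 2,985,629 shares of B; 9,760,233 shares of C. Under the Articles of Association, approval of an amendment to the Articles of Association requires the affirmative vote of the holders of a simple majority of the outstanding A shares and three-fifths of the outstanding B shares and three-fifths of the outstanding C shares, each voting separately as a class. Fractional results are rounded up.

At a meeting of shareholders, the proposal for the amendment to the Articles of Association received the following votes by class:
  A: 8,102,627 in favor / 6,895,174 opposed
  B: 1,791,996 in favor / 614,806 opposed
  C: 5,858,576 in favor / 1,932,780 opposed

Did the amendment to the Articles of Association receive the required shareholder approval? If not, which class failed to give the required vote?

Approved — every class gave the required vote.

A: a majority of 16202228 is 8101115; 8,101,115 required, 8,102,627 in favor — approved.
B: 3/5 of 2985629 = 1791377.40, rounded up to 1791378; 1,791,378 required, 1,791,996 in favor — approved.
C: 3/5 of 9760233 = 5856139.80, rounded up to 5856140; 5,856,140 required, 5,858,576 in favor — approved.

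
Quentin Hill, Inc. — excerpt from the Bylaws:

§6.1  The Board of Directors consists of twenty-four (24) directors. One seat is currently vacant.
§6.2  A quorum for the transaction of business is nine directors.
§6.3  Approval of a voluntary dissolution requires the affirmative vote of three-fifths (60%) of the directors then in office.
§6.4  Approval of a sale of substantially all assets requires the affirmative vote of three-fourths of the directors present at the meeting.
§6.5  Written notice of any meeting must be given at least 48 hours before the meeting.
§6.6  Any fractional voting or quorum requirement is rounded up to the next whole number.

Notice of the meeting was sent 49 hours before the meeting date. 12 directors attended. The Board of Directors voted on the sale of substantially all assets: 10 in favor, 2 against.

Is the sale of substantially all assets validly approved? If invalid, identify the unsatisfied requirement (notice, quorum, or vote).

Valid — all requirements satisfied.

Notice: 49 hours given; 48 required (49 ≥ 48). Satisfied.
Quorum: 12 present; quorum is 9. Satisfied.
Vote: the sale of substantially all assets requires three-fourths of the directors present (12). 3/4 of 12 = 9, so 9 affirmative votes are needed; 10 voted in favor. Satisfied.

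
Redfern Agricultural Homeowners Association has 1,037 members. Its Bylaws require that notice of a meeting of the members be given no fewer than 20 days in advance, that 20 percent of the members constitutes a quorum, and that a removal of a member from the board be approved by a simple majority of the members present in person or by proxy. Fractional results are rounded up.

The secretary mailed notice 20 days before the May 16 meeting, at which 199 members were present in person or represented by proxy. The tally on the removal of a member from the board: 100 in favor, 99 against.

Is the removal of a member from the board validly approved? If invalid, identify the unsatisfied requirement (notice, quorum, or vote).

Notice: 20 days given; 20 required. Satisfied.
Quorum: 20% of 1,037 = 207.40, rounded up to 208; 199 present. Not satisfied.
Vote: requires a majority of those present (199); a majority of 199 is 100, so 100 needed; 100 in favor. Satisfied.

Invalid — quorum requirement not satisfied.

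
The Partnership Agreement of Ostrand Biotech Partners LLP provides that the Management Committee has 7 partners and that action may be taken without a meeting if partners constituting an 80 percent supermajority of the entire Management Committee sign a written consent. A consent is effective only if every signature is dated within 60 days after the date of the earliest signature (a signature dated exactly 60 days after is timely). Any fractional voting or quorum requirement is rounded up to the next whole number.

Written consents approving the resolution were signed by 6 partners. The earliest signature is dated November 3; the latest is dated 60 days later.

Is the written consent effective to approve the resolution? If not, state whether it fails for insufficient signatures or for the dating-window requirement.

Signatures required: an 80 percent supermajority of 7 — 4/5 of 7 = 5.60, rounded up to 6, so 6 needed; 6 signed. Sufficient.
Dating window: the latest signature is 60 days after the earliest; the limit is 60 days. Within the window.

Effective — both the signature and dating-window requirements are satisfied.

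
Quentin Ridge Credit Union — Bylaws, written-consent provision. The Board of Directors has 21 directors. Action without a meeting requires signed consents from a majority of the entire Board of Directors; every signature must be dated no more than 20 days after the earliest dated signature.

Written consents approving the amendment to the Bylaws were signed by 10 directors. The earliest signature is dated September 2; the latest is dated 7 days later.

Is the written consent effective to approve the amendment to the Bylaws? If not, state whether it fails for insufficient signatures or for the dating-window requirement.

Signatures required: a majority of 21 — a majority of 21 is 11, so 11 needed; 10 signed. Insufficient.
Dating window: the latest signature is 7 days after the earliest; the limit is 20 days. Within the window.

Not effective — insufficient signatures.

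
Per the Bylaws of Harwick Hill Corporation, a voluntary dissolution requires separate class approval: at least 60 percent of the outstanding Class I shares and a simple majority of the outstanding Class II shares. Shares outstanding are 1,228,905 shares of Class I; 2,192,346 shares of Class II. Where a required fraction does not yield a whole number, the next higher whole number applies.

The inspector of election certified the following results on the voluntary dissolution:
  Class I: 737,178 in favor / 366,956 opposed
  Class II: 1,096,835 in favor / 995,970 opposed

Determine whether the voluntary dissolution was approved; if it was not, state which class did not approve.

Class I: 3/5 of 1228905 = 737343; 737,343 required, 737,178 in favor — not approved.
Class II: a majority of 2192346 is 1096174; 1,096,174 required, 1,096,835 in favor — approved.

Not approved — the Class I shares did not give the required vote.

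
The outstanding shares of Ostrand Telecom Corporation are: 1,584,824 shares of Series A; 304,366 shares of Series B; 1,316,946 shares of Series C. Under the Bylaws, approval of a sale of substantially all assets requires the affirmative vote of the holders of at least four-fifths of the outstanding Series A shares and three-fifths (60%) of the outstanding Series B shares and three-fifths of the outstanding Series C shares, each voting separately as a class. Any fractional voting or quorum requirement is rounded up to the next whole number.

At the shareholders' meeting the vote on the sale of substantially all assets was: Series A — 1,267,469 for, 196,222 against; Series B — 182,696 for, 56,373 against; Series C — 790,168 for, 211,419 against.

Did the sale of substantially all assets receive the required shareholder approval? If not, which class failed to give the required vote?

Series A: 4/5 of 1584824 = 1267859.20, rounded up to 1267860; 1,267,860 required, 1,267,469 in favor — not approved.
Series B: 3/5 of 304366 = 182619.60, rounded up to 182620; 182,620 required, 182,696 in favor — approved.
Series C: 3/5 of 1316946 = 790167.60, rounded up to 790168; 790,168 required, 790,168 in favor — approved.

Not approved — the Series A shares did not give the required vote.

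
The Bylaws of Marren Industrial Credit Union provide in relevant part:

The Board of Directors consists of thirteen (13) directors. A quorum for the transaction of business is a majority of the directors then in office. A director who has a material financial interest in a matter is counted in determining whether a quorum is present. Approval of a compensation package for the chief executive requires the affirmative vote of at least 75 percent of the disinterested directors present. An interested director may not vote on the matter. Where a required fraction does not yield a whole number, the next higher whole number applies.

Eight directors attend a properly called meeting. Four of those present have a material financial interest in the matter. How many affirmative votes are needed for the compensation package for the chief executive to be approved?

The compensation package for the chief executive requires three-fourths of the disinterested directors present (8 − 4 = 4).
3/4 of 4 = 3.

3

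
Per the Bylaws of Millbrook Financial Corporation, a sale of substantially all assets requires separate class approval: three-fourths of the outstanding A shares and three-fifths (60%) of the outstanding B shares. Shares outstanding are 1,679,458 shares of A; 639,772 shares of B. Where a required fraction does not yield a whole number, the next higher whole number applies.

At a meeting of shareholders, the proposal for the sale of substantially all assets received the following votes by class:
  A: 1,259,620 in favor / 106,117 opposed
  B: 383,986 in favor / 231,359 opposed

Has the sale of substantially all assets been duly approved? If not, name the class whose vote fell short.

Approved — every class gave the required vote.

A: 3/4 of 1679458 = 1259593.50, rounded up to 1259594; 1,259,594 required, 1,259,620 in favor — approved.
B: 3/5 of 639772 = 383863.20, rounded up to 383864; 383,864 required, 383,986 in favor — approved.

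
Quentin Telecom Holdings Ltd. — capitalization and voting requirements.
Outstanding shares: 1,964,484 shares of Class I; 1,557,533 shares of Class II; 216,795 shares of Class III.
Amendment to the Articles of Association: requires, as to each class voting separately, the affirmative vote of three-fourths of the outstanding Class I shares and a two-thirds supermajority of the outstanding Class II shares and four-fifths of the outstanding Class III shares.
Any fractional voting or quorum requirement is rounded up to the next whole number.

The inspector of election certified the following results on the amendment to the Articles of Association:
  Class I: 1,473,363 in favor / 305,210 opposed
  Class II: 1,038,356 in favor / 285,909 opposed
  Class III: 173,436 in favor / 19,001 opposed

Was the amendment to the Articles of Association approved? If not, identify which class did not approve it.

Approved — every class gave the required vote.

Class I: 3/4 of 1964484 = 1473363; 1,473,363 required, 1,473,363 in favor — approved.
Class II: 2/3 of 1557533 = 1038355.33, rounded up to 1038356; 1,038,356 required, 1,038,356 in favor — approved.
Class III: 4/5 of 216795 = 173436; 173,436 required, 173,436 in favor — approved.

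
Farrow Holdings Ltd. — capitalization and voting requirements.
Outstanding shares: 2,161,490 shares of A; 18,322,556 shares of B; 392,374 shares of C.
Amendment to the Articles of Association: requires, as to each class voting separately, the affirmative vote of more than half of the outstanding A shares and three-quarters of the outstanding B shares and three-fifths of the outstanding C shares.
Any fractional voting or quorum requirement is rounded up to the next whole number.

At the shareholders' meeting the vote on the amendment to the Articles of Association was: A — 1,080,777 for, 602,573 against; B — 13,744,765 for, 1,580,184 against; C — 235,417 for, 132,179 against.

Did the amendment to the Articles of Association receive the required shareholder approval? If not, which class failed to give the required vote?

A: a majority of 2161490 is 1080746; 1,080,746 required, 1,080,777 in favor — approved.
B: 3/4 of 18322556 = 13741917; 13,741,917 required, 13,744,765 in favor — approved.
C: 3/5 of 392374 = 235424.40, rounded up to 235425; 235,425 required, 235,417 in favor — not approved.

Not approved — the C shares did not give the required vote.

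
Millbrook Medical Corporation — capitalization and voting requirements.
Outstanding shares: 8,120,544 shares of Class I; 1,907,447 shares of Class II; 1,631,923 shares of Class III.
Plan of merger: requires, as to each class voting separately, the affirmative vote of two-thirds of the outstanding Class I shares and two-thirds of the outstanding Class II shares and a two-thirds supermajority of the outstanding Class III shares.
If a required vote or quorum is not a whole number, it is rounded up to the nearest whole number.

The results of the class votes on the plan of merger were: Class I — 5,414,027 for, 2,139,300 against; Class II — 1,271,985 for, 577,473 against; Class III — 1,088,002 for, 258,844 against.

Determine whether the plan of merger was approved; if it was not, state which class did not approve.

Approved — every class gave the required vote.

Class I: 2/3 of 8120544 = 5413696; 5,413,696 required, 5,414,027 in favor — approved.
Class II: 2/3 of 1907447 = 1271631.33, rounded up to 1271632; 1,271,632 required, 1,271,985 in favor — approved.
Class III: 2/3 of 1631923 = 1087948.67, rounded up to 1087949; 1,087,949 required, 1,088,002 in favor — approved.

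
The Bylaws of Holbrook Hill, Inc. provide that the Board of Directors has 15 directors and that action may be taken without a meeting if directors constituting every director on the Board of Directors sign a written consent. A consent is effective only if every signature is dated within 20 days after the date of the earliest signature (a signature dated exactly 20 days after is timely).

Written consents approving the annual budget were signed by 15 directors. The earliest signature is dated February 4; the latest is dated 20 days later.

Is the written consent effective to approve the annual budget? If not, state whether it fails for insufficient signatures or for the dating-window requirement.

Signatures required: all of 15 — unanimous means all 15, so 15 needed; 15 signed. Sufficient.
Dating window: the latest signature is 20 days after the earliest; the limit is 20 days. Within the window.

Effective — both the signature and dating-window requirements are satisfied.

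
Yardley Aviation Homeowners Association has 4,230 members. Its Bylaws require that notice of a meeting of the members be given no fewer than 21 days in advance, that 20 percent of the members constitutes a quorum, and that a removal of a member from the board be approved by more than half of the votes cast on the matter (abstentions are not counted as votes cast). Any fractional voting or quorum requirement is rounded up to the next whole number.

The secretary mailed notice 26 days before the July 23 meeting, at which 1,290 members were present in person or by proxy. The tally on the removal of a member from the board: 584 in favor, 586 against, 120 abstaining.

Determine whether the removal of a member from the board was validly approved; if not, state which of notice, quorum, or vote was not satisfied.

Invalid — vote requirement not satisfied.

Notice: 26 days given; 21 required. Satisfied.
Quorum: 20% of 4,230 = 846; 1,290 present. Satisfied.
Vote: requires a majority of the votes cast (1,290 − 120 abstaining = 1,170); a majority of 1170 is 586, so 586 needed; 584 in favor. Not satisfied.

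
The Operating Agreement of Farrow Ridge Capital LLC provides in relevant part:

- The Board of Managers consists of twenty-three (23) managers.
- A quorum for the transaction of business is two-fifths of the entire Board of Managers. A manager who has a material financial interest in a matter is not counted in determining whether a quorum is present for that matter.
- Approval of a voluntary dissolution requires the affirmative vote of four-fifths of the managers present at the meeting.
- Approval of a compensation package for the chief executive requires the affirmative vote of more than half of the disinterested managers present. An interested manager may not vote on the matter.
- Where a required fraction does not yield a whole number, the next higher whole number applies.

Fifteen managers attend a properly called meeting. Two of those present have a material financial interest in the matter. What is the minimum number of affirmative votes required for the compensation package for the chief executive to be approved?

The compensation package for the chief executive requires a majority of the disinterested managers present (15 − 2 = 13).
A majority of 13 is 7.

7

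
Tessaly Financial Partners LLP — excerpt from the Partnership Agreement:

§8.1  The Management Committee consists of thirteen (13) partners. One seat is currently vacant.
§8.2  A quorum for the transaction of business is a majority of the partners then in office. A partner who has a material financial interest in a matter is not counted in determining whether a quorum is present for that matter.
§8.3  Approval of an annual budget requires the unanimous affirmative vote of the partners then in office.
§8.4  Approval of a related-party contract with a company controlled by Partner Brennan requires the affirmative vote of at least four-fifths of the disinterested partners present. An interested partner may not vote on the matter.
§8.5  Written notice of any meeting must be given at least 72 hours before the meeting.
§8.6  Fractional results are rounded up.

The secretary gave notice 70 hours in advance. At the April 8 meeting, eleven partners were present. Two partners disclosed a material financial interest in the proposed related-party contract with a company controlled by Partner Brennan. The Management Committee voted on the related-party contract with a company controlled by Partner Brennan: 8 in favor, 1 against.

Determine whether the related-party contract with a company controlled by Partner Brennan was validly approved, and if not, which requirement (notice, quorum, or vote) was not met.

Invalid — notice requirement not satisfied.

Notice: 70 hours given; 72 required (70 < 72). Not satisfied.
Quorum: 11 present, but the 2 interested partners do not count, leaving 9. Quorum is 7. Satisfied.
Vote: the related-party contract with a company controlled by Partner Brennan requires four-fifths of the disinterested partners present (11 − 2 = 9). 4/5 of 9 = 7.20, rounded up to 8, so 8 affirmative votes are needed; 8 voted in favor. Satisfied.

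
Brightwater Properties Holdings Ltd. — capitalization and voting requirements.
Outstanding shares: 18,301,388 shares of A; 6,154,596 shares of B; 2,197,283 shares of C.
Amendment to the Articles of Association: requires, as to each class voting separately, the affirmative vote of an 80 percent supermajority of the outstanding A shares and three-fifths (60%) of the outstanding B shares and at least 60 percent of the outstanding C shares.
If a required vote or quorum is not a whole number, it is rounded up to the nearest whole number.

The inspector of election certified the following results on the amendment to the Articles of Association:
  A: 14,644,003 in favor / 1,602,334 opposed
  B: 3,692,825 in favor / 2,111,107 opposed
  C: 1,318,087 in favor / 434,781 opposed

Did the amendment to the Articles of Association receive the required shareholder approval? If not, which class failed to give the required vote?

Not approved — the C shares did not give the required vote.

A: 4/5 of 18301388 = 14641110.40, rounded up to 14641111; 14,641,111 required, 14,644,003 in favor — approved.
B: 3/5 of 6154596 = 3692757.60, rounded up to 3692758; 3,692,758 required, 3,692,825 in favor — approved.
C: 3/5 of 2197283 = 1318369.80, rounded up to 1318370; 1,318,370 required, 1,318,087 in favor — not approved.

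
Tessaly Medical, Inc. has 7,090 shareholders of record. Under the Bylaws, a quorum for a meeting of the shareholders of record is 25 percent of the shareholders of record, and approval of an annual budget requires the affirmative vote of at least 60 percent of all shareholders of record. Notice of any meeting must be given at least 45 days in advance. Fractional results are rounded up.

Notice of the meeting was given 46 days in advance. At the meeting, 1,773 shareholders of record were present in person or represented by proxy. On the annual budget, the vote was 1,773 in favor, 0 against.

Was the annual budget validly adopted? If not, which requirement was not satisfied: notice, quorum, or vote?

Invalid — vote requirement not satisfied.

Notice: 46 days given; 45 required. Satisfied.
Quorum: 25% of 7,090 = 1,772.50, rounded up to 1,773; 1,773 present. Satisfied.
Vote: requires three-fifths of all shareholders of record (7,090); 3/5 of 7090 = 4254, so 4,254 needed; 1,773 in favor. Not satisfied.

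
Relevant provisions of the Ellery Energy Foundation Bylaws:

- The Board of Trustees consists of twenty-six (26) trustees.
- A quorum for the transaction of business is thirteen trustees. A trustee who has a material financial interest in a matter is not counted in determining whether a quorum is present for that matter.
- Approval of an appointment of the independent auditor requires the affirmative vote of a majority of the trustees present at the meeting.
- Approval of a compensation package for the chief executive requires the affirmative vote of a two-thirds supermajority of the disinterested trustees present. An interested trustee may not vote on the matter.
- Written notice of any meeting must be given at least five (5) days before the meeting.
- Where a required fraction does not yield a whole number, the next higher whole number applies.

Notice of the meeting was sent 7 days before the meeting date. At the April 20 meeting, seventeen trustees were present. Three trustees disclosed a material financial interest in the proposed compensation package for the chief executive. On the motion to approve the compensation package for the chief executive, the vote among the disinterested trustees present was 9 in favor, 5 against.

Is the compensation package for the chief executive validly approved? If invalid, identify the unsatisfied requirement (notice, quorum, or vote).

Notice: 7 days given; 5 required (7 ≥ 5). Satisfied.
Quorum: 17 present, but the 3 interested trustees do not count, leaving 14. Quorum is 13. Satisfied.
Vote: the compensation package for the chief executive requires two-thirds of the disinterested trustees present (17 − 3 = 14). 2/3 of 14 = 9.33, rounded up to 10, so 10 affirmative votes are needed; 9 voted in favor. Not satisfied.

Invalid — vote requirement not satisfied.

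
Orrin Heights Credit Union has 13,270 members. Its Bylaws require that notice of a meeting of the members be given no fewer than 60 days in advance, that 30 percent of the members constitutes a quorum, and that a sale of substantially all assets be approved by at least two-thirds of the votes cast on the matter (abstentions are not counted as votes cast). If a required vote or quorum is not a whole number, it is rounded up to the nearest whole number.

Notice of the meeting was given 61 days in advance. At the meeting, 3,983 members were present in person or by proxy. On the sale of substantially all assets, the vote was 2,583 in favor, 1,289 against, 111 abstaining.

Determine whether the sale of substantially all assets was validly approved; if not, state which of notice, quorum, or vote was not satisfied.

Valid — all requirements satisfied.

Notice: 61 days given; 60 required. Satisfied.
Quorum: 30% of 13,270 = 3,981; 3,983 present. Satisfied.
Vote: requires two-thirds of the votes cast (3,983 − 111 abstaining = 3,872); 2/3 of 3872 = 2581.33, rounded up to 2582, so 2,582 needed; 2,583 in favor. Satisfied.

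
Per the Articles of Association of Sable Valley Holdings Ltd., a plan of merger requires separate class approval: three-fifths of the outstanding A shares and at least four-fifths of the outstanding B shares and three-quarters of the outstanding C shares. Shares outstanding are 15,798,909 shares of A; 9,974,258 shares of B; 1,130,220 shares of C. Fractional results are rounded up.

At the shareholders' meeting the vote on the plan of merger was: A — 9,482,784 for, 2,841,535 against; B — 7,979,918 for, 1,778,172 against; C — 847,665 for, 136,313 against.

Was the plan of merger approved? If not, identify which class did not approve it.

Approved — every class gave the required vote.

A: 3/5 of 15798909 = 9479345.40, rounded up to 9479346; 9,479,346 required, 9,482,784 in favor — approved.
B: 4/5 of 9974258 = 7979406.40, rounded up to 7979407; 7,979,407 required, 7,979,918 in favor — approved.
C: 3/4 of 1130220 = 847665; 847,665 required, 847,665 in favor — approved.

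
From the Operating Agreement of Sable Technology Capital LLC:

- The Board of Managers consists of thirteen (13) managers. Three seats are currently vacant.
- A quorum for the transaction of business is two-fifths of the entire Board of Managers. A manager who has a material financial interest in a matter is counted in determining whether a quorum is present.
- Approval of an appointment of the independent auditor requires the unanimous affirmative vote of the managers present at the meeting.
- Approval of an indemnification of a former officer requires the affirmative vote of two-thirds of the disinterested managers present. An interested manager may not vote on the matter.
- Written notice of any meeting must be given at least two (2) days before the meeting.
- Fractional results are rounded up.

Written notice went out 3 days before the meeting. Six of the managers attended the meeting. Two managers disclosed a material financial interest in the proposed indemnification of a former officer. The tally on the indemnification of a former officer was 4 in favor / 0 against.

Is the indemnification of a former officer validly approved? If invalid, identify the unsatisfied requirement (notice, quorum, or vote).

Notice: 3 days given; 2 required (3 ≥ 2). Satisfied.
Quorum: 6 present (interested managers count toward quorum); quorum is 6. Satisfied.
Vote: the indemnification of a former officer requires two-thirds of the disinterested managers present (6 − 2 = 4). 2/3 of 4 = 2.67, rounded up to 3, so 3 affirmative votes are needed; 4 voted in favor. Satisfied.

Valid — all requirements satisfied.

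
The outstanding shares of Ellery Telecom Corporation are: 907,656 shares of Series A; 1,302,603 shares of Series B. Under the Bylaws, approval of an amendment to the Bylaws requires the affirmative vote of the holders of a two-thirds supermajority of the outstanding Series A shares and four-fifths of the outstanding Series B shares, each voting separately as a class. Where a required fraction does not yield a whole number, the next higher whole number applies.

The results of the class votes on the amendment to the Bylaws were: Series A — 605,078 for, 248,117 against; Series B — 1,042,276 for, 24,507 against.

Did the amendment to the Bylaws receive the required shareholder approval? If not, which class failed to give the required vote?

Series A: 2/3 of 907656 = 605104; 605,104 required, 605,078 in favor — not approved.
Series B: 4/5 of 1302603 = 1042082.40, rounded up to 1042083; 1,042,083 required, 1,042,276 in favor — approved.

Not approved — the Series A shares did not give the required vote.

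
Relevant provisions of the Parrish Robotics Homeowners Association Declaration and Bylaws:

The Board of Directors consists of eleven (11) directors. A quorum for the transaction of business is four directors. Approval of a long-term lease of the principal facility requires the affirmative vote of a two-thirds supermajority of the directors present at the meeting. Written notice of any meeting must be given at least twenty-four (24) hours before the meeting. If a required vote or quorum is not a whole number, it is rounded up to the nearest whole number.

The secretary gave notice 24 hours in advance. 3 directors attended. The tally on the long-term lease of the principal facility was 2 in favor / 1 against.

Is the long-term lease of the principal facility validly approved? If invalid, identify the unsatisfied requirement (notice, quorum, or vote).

Invalid — quorum requirement not satisfied.

Notice: 24 hours given; 24 required (24 ≥ 24). Satisfied.
Quorum: 3 present; quorum is 4. Not satisfied.
Vote: the long-term lease of the principal facility requires two-thirds of the directors present (3). 2/3 of 3 = 2, so 2 affirmative votes are needed; 2 voted in favor. Satisfied. (Moot — without a quorum no business can be validly transacted.)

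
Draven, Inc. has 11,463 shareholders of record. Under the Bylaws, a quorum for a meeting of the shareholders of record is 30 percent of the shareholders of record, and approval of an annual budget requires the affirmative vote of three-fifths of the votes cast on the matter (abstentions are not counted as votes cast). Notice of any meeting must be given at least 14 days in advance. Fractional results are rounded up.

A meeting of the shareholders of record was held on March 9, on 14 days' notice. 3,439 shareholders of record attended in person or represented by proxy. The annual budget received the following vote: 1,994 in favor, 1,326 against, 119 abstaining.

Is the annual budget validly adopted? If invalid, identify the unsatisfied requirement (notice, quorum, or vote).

Notice: 14 days given; 14 required. Satisfied.
Quorum: 30% of 11,463 = 3,438.90, rounded up to 3,439; 3,439 present. Satisfied.
Vote: requires three-fifths of the votes cast (3,439 − 119 abstaining = 3,320); 3/5 of 3320 = 1992, so 1,992 needed; 1,994 in favor. Satisfied.

Valid — all requirements satisfied.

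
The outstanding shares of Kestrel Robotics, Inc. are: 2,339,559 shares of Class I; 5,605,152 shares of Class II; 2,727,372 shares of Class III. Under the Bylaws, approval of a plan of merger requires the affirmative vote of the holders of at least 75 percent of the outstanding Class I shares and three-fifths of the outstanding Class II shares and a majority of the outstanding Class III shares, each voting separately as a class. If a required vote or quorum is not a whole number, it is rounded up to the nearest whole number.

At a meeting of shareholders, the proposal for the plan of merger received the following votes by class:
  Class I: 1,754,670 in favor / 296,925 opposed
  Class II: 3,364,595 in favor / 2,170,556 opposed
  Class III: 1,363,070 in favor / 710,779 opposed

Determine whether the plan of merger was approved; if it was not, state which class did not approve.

Not approved — the Class III shares did not give the required vote.

Class I: 3/4 of 2339559 = 1754669.25, rounded up to 1754670; 1,754,670 required, 1,754,670 in favor — approved.
Class II: 3/5 of 5605152 = 3363091.20, rounded up to 3363092; 3,363,092 required, 3,364,595 in favor — approved.
Class III: a majority of 2727372 is 1363687; 1,363,687 required, 1,363,070 in favor — not approved.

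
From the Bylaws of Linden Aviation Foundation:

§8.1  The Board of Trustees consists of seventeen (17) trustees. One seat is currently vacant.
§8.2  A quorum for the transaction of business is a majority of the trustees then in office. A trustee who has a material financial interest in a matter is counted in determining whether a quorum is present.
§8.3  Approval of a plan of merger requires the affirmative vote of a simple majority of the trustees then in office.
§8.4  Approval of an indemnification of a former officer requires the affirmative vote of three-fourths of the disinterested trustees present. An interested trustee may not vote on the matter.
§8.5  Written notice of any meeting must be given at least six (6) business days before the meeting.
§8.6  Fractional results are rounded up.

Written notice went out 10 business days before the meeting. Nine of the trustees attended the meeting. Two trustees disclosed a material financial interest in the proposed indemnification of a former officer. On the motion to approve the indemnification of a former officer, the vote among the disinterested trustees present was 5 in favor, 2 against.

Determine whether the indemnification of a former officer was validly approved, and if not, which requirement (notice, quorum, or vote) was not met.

Notice: 10 business days given; 6 required (10 ≥ 6). Satisfied.
Quorum: 9 present (interested trustees count toward quorum); quorum is 9. Satisfied.
Vote: the indemnification of a former officer requires three-fourths of the disinterested trustees present (9 − 2 = 7). 3/4 of 7 = 5.25, rounded up to 6, so 6 affirmative votes are needed; 5 voted in favor. Not satisfied.

Invalid — vote requirement not satisfied.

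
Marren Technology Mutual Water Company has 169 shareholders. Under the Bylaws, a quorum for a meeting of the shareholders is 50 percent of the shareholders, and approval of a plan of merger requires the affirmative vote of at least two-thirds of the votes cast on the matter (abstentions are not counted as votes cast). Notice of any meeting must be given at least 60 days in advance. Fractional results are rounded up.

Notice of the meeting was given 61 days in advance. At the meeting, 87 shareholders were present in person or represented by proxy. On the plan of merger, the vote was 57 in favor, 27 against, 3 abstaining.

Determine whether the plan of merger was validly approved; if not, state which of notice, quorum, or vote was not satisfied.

Notice: 61 days given; 60 required. Satisfied.
Quorum: 50% of 169 = 84.50, rounded up to 85; 87 present. Satisfied.
Vote: requires two-thirds of the votes cast (87 − 3 abstaining = 84); 2/3 of 84 = 56, so 56 needed; 57 in favor. Satisfied.

Valid — all requirements satisfied.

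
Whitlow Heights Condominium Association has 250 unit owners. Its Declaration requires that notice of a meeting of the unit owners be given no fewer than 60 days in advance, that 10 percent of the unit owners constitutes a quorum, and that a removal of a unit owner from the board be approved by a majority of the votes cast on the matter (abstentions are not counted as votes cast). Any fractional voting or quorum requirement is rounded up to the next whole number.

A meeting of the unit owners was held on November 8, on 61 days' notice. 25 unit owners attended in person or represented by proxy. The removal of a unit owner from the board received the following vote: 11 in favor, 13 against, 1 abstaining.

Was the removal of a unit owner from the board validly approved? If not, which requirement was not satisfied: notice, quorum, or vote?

Invalid — vote requirement not satisfied.

Notice: 61 days given; 60 required. Satisfied.
Quorum: 10% of 250 = 25; 25 present. Satisfied.
Vote: requires a majority of the votes cast (25 − 1 abstaining = 24); a majority of 24 is 13, so 13 needed; 11 in favor. Not satisfied.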